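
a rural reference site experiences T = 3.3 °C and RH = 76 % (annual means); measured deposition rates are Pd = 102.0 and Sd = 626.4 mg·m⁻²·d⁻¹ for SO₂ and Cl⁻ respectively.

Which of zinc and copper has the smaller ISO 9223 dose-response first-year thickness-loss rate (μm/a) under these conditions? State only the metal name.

zinc: temperature factor f = +0.038·(-6.7) = -0.2546
  Pd branch = 0.0129·Pd^0.44·e^(0.046·RH+f) = 2.524 μm/a
  Sd branch = 0.0175·Sd^0.57·e^(0.008·RH+0.085·T) = 1.672 μm/a
  r_corr = 2.524 + 1.672 = 4.196 μm/a
copper: T≤10 °C ⇒ hinge +0.126·(3.3−10) = -0.8442
  Pd branch = 0.0053·Pd^0.26·e^(0.059·RH+f) = 0.6718 μm/a
  Cl⁻ term: 0.01025·626.4^0.27·exp(0.036·76+0.049·3.3) = 1.058
  sum: 0.6718 + 1.058 → r_corr = 1.729 μm/a
Ordering by μm/a: zinc (4.2) > copper (1.73)

copper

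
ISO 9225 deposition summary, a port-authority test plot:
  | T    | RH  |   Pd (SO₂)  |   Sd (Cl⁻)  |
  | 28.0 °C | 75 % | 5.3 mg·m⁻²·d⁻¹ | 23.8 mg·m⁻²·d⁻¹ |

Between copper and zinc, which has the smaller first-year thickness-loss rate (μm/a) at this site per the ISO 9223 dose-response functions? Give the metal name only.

copper

copper: temperature factor f = -0.080·(18.0) = -1.4400
  Pd branch = 0.0053·Pd^0.26·e^(0.059·RH+f) = 0.1618 μm/a
  Cl⁻ term: 0.01025·23.8^0.27·exp(0.036·75+0.049·28.0) = 1.415
  sum: 0.1618 + 1.415 → r_corr = 1.577 μm/a
zinc: f(T) = -0.071·(T−10) [T>10 °C] = -1.2780
  Pd branch = 0.0129·Pd^0.44·e^(0.046·RH+f) = 0.2358 μm/a
  Cl⁻ term: 0.0175·23.8^0.57·exp(0.008·75+0.085·28.0) = 2.098
  sum: 0.2358 + 2.098 → r_corr = 2.334 μm/a
Ordering by μm/a: zinc (2.33) > copper (1.58)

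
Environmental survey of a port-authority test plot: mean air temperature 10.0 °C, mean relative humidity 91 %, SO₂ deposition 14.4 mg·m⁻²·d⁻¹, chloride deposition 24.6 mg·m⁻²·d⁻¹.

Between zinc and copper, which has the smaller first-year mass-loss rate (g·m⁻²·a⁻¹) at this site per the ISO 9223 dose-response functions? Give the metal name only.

zinc: temperature factor f = +0.038·(0.0) = +0.0000
  Pd branch = 0.0129·Pd^0.44·e^(0.046·RH+f) = 2.743 μm/a
  Sd branch = 0.0175·Sd^0.57·e^(0.008·RH+0.085·T) = 0.5262 μm/a
  r_corr = 2.743 + 0.5262 = 3.269 μm/a
  mass loss = 3.269 μm/a × 7.14 g/cm³ = 23.34 g·m⁻²·a⁻¹
copper: f(T) = +0.126·(T−10) [T≤10 °C] = +0.0000
  SO₂ term: 0.0053·14.4^0.26·exp(0.059·91+0.0000) = 2.276
  Sd branch = 0.01025·Sd^0.27·e^(0.036·RH+0.049·T) = 1.052 μm/a
  sum: 2.276 + 1.052 → r_corr = 3.328 μm/a
  mass loss = 3.328 μm/a × 8.96 g/cm³ = 29.82 g·m⁻²·a⁻¹
Ordering by g·m⁻²·a⁻¹: copper (29.8) > zinc (23.3)

zinc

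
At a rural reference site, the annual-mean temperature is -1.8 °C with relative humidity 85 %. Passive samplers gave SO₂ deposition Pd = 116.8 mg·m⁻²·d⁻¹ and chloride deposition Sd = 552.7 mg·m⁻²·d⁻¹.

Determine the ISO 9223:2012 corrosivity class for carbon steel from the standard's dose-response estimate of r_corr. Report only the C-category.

carbon steel: f(T) = +0.150·(T−10) [T≤10 °C] = -1.7700
  Pd branch = 1.77·Pd^0.52·e^(0.02·RH+f) = 19.62 μm/a
  Cl⁻ term: 0.102·552.7^0.62·exp(0.033·85+0.04·-1.8) = 78.68
  r_corr = 19.62 + 78.68 = 98.3 μm/a
98.3 μm/a falls in (80, 200] for carbon steel → category C5

C5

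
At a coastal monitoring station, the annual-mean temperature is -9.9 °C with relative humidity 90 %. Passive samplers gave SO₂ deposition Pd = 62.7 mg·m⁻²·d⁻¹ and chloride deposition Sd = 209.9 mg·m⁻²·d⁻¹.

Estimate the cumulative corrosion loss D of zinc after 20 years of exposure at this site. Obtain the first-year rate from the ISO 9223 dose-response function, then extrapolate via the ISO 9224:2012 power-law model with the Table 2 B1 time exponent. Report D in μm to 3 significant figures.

D(20) = 30.6 μm

zinc: T≤10 °C ⇒ hinge +0.038·(-9.9−10) = -0.7562
  Pd branch = 0.0129·Pd^0.44·e^(0.046·RH+f) = 2.349 μm/a
  Cl⁻ term: 0.0175·209.9^0.57·exp(0.008·90+0.085·-9.9) = 0.3265
  r_corr = 2.349 + 0.3265 = 2.676 μm/a
ISO 9224: D(t) = r_corr · t^b with b = 0.813 (zinc, B1)
  D(20) = 2.676 × 20^0.813 = 2.676 × 11.42 = 30.56 μm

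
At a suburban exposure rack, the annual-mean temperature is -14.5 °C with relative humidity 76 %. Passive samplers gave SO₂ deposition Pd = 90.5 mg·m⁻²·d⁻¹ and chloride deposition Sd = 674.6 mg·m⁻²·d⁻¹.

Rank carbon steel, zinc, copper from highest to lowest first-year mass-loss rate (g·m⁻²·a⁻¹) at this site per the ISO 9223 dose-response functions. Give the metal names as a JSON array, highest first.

["carbon steel", "zinc", "copper"]

carbon steel: f(T) = +0.150·(T−10) [T≤10 °C] = -3.6750
  sulphur-dioxide contribution → 2.136 μm/a
  chloride contribution → 39.8 μm/a
  total first-year rate 41.94 μm/a
  mass loss = 41.94 μm/a × 7.85 g/cm³ = 329.2 g·m⁻²·a⁻¹
zinc: temperature factor f = +0.038·(-24.5) = -0.9310
  sulphur-dioxide contribution → 1.218 μm/a
  chloride contribution → 0.384 μm/a
  total first-year rate 1.602 μm/a
  mass loss = 1.602 μm/a × 7.14 g/cm³ = 11.44 g·m⁻²·a⁻¹
copper: f(T) = +0.126·(T−10) [T≤10 °C] = -3.0870
  sulphur-dioxide contribution → 0.06914 μm/a
  chloride contribution → 0.4511 μm/a
  total first-year rate 0.5202 μm/a
  mass loss = 0.5202 μm/a × 8.96 g/cm³ = 4.661 g·m⁻²·a⁻¹
Ordering by g·m⁻²·a⁻¹: carbon steel (329) > zinc (11.4) > copper (4.66)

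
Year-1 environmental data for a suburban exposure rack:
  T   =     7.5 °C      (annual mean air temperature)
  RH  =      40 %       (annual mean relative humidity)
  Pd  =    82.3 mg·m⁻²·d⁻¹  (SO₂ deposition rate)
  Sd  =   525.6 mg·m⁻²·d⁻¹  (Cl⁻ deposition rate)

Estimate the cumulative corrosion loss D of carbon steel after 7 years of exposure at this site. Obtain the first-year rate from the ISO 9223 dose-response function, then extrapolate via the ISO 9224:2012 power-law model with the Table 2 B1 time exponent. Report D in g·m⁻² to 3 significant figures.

carbon steel: T≤10 °C ⇒ hinge +0.150·(7.5−10) = -0.3750
  sulphur-dioxide contribution → 26.83 μm/a
  chloride contribution → 25.06 μm/a
  total first-year rate 51.89 μm/a
ISO 9224: D(t) = r_corr · t^b with b = 0.523 (carbon steel, B1)
  D(7) = 51.89 × 7^0.523 = 51.89 × 2.767 = 143.6 μm
  Mass loss = 143.6 μm × 7.85 g/cm³ = 1127 g·m⁻²

D(7) = 1.13e+03 g·m⁻²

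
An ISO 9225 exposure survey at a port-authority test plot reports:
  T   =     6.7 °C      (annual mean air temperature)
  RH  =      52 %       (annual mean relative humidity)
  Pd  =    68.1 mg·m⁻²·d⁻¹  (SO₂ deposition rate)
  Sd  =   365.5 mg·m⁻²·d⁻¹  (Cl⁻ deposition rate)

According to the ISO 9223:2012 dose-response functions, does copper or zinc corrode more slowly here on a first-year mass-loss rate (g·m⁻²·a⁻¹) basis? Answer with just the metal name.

copper: f(T) = +0.126·(T−10) [T≤10 °C] = -0.4158
  SO₂ term: 0.0053·68.1^0.26·exp(0.059·52-0.4158) = 0.2253
  Cl⁻ term: 0.01025·365.5^0.27·exp(0.036·52+0.049·6.7) = 0.4553
  r_corr = 0.2253 + 0.4553 = 0.6806 μm/a
  mass loss = 0.6806 μm/a × 8.96 g/cm³ = 6.098 g·m⁻²·a⁻¹
zinc: T≤10 °C ⇒ hinge +0.038·(6.7−10) = -0.1254
  SO₂ term: 0.0129·68.1^0.44·exp(0.046·52-0.1254) = 0.7972
  Sd branch = 0.0175·Sd^0.57·e^(0.008·RH+0.085·T) = 1.355 μm/a
  sum: 0.7972 + 1.355 → r_corr = 2.152 μm/a
  mass loss = 2.152 μm/a × 7.14 g/cm³ = 15.37 g·m⁻²·a⁻¹
Ordering by g·m⁻²·a⁻¹: zinc (15.4) > copper (6.1)

copper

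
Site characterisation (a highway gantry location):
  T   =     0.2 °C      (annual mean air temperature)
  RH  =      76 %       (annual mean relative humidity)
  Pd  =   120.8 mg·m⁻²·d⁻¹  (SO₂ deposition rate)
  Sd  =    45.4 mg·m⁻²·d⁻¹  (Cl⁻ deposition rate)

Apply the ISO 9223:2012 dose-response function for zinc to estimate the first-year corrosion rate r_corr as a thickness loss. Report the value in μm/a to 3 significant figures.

r_corr = 2.70 μm/a

zinc: temperature factor f = +0.038·(-9.8) = -0.3724
  sulphur-dioxide contribution → 2.417 μm/a
  chloride contribution → 0.2877 μm/a
  total first-year rate 2.705 μm/a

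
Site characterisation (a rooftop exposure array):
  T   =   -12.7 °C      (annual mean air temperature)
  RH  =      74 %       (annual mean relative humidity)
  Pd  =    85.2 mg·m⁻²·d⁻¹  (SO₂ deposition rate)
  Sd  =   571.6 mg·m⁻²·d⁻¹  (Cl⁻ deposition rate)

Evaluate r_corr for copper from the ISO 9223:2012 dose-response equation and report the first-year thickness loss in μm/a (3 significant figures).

copper: temperature factor f = +0.126·(-22.7) = -2.8602
  SO₂ term: 0.0053·85.2^0.26·exp(0.059·74-2.8602) = 0.07588
  Sd branch = 0.01025·Sd^0.27·e^(0.036·RH+0.049·T) = 0.4384 μm/a
  sum: 0.07588 + 0.4384 → r_corr = 0.5143 μm/a

r_corr = 0.514 μm/a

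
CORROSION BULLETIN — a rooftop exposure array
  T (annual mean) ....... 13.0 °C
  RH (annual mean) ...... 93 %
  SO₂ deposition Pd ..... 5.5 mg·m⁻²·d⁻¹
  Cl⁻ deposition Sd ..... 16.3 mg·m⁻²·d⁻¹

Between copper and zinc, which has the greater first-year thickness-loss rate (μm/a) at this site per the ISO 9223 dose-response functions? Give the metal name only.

copper

copper: f(T) = -0.080·(T−10) [T>10 °C] = -0.2400
  SO₂ term: 0.0053·5.5^0.26·exp(0.059·93-0.2400) = 1.569
  Sd branch = 0.01025·Sd^0.27·e^(0.036·RH+0.049·T) = 1.171 μm/a
  r_corr = 1.569 + 1.171 = 2.74 μm/a
zinc: temperature factor f = -0.071·(3.0) = -0.2130
  SO₂ term: 0.0129·5.5^0.44·exp(0.046·93-0.2130) = 1.591
  Cl⁻ term: 0.0175·16.3^0.57·exp(0.008·93+0.085·13.0) = 0.5458
  r_corr = 1.591 + 0.5458 = 2.137 μm/a
Ordering by μm/a: copper (2.74) > zinc (2.14)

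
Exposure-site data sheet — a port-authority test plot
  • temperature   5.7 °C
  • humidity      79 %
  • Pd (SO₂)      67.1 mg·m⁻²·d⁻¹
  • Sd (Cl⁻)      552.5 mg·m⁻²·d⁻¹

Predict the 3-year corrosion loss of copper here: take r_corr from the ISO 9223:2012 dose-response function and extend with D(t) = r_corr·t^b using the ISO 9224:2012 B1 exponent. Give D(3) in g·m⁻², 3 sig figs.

D(3) = 42.0 g·m⁻²

copper: f(T) = +0.126·(T−10) [T≤10 °C] = -0.5418
  SO₂ term: 0.0053·67.1^0.26·exp(0.059·79-0.5418) = 0.9731
  Sd branch = 0.01025·Sd^0.27·e^(0.036·RH+0.049·T) = 1.281 μm/a
  r_corr = 0.9731 + 1.281 = 2.254 μm/a
Power-law: D(3) = r_corr · 3^0.667
  D(3) = 2.254 × 3^0.667 = 2.254 × 2.081 = 4.691 μm
  Mass loss = 4.691 μm × 8.96 g/cm³ = 42.03 g·m⁻²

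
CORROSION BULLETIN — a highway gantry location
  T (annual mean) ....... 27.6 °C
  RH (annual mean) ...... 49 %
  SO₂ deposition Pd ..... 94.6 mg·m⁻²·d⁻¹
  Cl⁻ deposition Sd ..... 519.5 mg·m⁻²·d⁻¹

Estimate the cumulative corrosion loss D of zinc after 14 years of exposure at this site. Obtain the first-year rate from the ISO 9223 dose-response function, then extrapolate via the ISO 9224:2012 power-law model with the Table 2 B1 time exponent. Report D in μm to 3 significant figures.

D(14) = 83.9 μm

zinc: temperature factor f = -0.071·(17.6) = -1.2496
  Pd branch = 0.0129·Pd^0.44·e^(0.046·RH+f) = 0.2607 μm/a
  Sd branch = 0.0175·Sd^0.57·e^(0.008·RH+0.085·T) = 9.55 μm/a
  sum: 0.2607 + 9.55 → r_corr = 9.811 μm/a
ISO 9224: D(t) = r_corr · t^b with b = 0.813 (zinc, B1)
  D(14) = 9.811 × 14^0.813 = 9.811 × 8.547 = 83.85 μm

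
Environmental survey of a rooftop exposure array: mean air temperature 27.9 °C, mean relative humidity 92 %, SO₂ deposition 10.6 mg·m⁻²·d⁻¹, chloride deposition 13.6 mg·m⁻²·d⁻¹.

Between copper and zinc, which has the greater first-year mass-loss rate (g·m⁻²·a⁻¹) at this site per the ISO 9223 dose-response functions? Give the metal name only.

copper

copper: temperature factor f = -0.080·(17.9) = -1.4320
  sulphur-dioxide contribution → 0.5325 μm/a
  chloride contribution → 2.233 μm/a
  ⇒ r_corr(copper) = 2.765 μm/a
  mass loss = 2.765 μm/a × 8.96 g/cm³ = 24.78 g·m⁻²·a⁻¹
zinc: temperature factor f = -0.071·(17.9) = -1.2709
  sulphur-dioxide contribution → 0.7042 μm/a
  chloride contribution → 1.733 μm/a
  ⇒ r_corr(zinc) = 2.437 μm/a
  mass loss = 2.437 μm/a × 7.14 g/cm³ = 17.4 g·m⁻²·a⁻¹
Ordering by g·m⁻²·a⁻¹: copper (24.8) > zinc (17.4)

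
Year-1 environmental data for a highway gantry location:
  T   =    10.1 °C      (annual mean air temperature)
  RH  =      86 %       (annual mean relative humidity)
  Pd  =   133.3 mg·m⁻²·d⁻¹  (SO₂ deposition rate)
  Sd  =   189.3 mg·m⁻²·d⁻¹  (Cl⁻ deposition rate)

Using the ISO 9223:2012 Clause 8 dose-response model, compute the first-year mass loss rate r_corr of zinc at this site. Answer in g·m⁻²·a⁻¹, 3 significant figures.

zinc: temperature factor f = -0.071·(0.1) = -0.0071
  sulphur-dioxide contribution → 5.761 μm/a
  chloride contribution → 1.632 μm/a
  ⇒ r_corr(zinc) = 7.393 μm/a
Convert to mass loss: 7.393 μm/a × 7.14 g/cm³ = 52.78 g·m⁻²·a⁻¹

r_corr = 52.8 g·m⁻²·a⁻¹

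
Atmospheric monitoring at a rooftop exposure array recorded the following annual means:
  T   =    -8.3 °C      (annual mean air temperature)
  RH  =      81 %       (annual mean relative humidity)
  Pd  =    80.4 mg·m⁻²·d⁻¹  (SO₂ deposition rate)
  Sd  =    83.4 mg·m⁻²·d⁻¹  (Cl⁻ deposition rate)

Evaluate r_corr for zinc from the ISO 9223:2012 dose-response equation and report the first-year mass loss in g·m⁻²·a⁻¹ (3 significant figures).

zinc: temperature factor f = +0.038·(-18.3) = -0.6954
  Pd branch = 0.0129·Pd^0.44·e^(0.046·RH+f) = 1.841 μm/a
  Sd branch = 0.0175·Sd^0.57·e^(0.008·RH+0.085·T) = 0.2057 μm/a
  sum: 1.841 + 0.2057 → r_corr = 2.047 μm/a
Convert to mass loss: 2.047 μm/a × 7.14 g/cm³ = 14.61 g·m⁻²·a⁻¹

r_corr = 14.6 g·m⁻²·a⁻¹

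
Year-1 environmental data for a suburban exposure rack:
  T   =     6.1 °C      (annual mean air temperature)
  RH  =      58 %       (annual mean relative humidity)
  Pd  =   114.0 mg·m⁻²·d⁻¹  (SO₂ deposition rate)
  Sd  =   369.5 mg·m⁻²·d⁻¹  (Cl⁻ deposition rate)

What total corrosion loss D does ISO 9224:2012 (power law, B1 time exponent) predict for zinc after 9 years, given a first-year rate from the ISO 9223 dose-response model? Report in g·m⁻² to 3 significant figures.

zinc: f(T) = +0.038·(T−10) [T≤10 °C] = -0.1482
  Pd branch = 0.0129·Pd^0.44·e^(0.046·RH+f) = 1.288 μm/a
  Cl⁻ term: 0.0175·369.5^0.57·exp(0.008·58+0.085·6.1) = 1.359
  r_corr = 1.288 + 1.359 = 2.647 μm/a
Long-term exponent b (ISO 9224 Table 2, B1) = 0.813
  D(9) = 2.647 × 9^0.813 = 2.647 × 5.968 = 15.8 μm
  Mass loss = 15.8 μm × 7.14 g/cm³ = 112.8 g·m⁻²

D(9) = 113 g·m⁻²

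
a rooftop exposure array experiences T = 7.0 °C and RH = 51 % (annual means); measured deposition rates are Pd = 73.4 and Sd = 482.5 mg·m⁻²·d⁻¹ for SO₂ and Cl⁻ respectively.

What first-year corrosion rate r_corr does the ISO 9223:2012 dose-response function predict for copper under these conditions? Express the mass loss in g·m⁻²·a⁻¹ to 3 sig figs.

r_corr = 6.32 g·m⁻²·a⁻¹

copper: T≤10 °C ⇒ hinge +0.126·(7.0−10) = -0.3780
  SO₂ term: 0.0053·73.4^0.26·exp(0.059·51-0.3780) = 0.2249
  Cl⁻ term: 0.01025·482.5^0.27·exp(0.036·51+0.049·7.0) = 0.4804
  sum: 0.2249 + 0.4804 → r_corr = 0.7053 μm/a
Convert to mass loss: 0.7053 μm/a × 8.96 g/cm³ = 6.319 g·m⁻²·a⁻¹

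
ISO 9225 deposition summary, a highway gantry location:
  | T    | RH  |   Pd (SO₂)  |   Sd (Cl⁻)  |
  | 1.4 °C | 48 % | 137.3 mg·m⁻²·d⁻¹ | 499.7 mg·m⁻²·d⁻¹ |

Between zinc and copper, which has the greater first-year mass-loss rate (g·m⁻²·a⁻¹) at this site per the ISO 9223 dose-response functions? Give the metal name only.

zinc: f(T) = +0.038·(T−10) [T≤10 °C] = -0.3268
  sulphur-dioxide contribution → 0.7382 μm/a
  chloride contribution → 0.9994 μm/a
  total first-year rate 1.738 μm/a
  mass loss = 1.738 μm/a × 7.14 g/cm³ = 12.41 g·m⁻²·a⁻¹
copper: f(T) = +0.126·(T−10) [T≤10 °C] = -1.0836
  sulphur-dioxide contribution → 0.1095 μm/a
  chloride contribution → 0.3308 μm/a
  ⇒ r_corr(copper) = 0.4403 μm/a
  mass loss = 0.4403 μm/a × 8.96 g/cm³ = 3.945 g·m⁻²·a⁻¹
Ordering by g·m⁻²·a⁻¹: zinc (12.4) > copper (3.95)

zinc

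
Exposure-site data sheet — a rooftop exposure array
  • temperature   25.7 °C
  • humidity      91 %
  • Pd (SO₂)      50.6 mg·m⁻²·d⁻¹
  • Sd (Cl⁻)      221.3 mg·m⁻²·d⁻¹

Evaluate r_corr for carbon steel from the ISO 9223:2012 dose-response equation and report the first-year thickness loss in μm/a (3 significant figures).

carbon steel: f(T) = -0.054·(T−10) [T>10 °C] = -0.8478
  sulphur-dioxide contribution → 36 μm/a
  chloride contribution → 163.4 μm/a
  ⇒ r_corr(carbon steel) = 199.4 μm/a

r_corr = 199 μm/a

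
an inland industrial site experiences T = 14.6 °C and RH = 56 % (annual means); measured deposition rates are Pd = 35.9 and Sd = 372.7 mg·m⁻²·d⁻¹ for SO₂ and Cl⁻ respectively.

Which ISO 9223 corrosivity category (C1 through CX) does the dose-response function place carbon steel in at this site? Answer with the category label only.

C4

carbon steel: T>10 °C ⇒ hinge -0.054·(14.6−10) = -0.2484
  sulphur-dioxide contribution → 27.24 μm/a
  chloride contribution → 45.61 μm/a
  ⇒ r_corr(carbon steel) = 72.85 μm/a
Category bounds: 50…80 μm/a bracket r_corr ⇒ C4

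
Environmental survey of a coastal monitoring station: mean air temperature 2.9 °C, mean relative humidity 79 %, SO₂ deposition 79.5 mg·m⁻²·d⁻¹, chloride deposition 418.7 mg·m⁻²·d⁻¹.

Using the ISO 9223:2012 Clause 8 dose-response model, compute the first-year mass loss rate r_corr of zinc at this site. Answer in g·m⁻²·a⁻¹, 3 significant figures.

zinc: T≤10 °C ⇒ hinge +0.038·(2.9−10) = -0.2698
  SO₂ term: 0.0129·79.5^0.44·exp(0.046·79-0.2698) = 2.557
  Sd branch = 0.0175·Sd^0.57·e^(0.008·RH+0.085·T) = 1.315 μm/a
  r_corr = 2.557 + 1.315 = 3.873 μm/a
Convert to mass loss: 3.873 μm/a × 7.14 g/cm³ = 27.65 g·m⁻²·a⁻¹

r_corr = 27.7 g·m⁻²·a⁻¹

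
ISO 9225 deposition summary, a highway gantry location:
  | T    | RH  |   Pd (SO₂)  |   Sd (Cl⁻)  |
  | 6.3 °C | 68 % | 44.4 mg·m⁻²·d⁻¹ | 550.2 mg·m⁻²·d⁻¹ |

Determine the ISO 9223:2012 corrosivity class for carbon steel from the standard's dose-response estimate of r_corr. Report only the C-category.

C5

carbon steel: temperature factor f = +0.150·(-3.7) = -0.5550
  SO₂ term: 1.77·44.4^0.52·exp(0.02·68-0.5550) = 28.46
  Sd branch = 0.102·Sd^0.62·e^(0.033·RH+0.04·T) = 61.9 μm/a
  sum: 28.46 + 61.9 → r_corr = 90.36 μm/a
Category bounds: 80…200 μm/a bracket r_corr ⇒ C5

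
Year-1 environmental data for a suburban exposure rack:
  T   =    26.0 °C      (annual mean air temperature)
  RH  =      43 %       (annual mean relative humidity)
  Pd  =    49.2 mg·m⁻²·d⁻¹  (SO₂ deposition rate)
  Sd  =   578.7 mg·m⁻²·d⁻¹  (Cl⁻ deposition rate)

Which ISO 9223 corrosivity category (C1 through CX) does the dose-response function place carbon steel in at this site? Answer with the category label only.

carbon steel: T>10 °C ⇒ hinge -0.054·(26.0−10) = -0.8640
  sulphur-dioxide contribution → 13.37 μm/a
  chloride contribution → 61.55 μm/a
  total first-year rate 74.92 μm/a
74.9 μm/a falls in (50, 80] for carbon steel → category C4

C4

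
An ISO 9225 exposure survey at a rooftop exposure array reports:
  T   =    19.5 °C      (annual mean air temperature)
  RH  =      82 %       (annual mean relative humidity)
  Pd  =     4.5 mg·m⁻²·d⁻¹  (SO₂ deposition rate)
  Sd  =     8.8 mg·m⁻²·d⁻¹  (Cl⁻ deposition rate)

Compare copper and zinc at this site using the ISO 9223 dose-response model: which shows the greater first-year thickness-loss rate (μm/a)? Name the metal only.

copper: temperature factor f = -0.080·(9.5) = -0.7600
  SO₂ term: 0.0053·4.5^0.26·exp(0.059·82-0.7600) = 0.4626
  Sd branch = 0.01025·Sd^0.27·e^(0.036·RH+0.049·T) = 0.9178 μm/a
  sum: 0.4626 + 0.9178 → r_corr = 1.38 μm/a
zinc: f(T) = -0.071·(T−10) [T>10 °C] = -0.6745
  SO₂ term: 0.0129·4.5^0.44·exp(0.046·82-0.6745) = 0.5536
  Cl⁻ term: 0.0175·8.8^0.57·exp(0.008·82+0.085·19.5) = 0.6111
  sum: 0.5536 + 0.6111 → r_corr = 1.165 μm/a
Ordering by μm/a: copper (1.38) > zinc (1.16)

copper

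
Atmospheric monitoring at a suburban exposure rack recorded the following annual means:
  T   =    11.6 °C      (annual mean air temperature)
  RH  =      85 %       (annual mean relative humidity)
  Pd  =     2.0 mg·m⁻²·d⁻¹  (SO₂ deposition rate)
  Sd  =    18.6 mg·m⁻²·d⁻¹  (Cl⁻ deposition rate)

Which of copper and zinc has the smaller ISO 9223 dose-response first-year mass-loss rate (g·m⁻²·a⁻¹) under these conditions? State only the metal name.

copper: temperature factor f = -0.080·(1.6) = -0.1280
  sulphur-dioxide contribution → 0.8413 μm/a
  chloride contribution → 0.8497 μm/a
  ⇒ r_corr(copper) = 1.691 μm/a
  mass loss = 1.691 μm/a × 8.96 g/cm³ = 15.15 g·m⁻²·a⁻¹
zinc: temperature factor f = -0.071·(1.6) = -0.1136
  sulphur-dioxide contribution → 0.7795 μm/a
  chloride contribution → 0.49 μm/a
  total first-year rate 1.269 μm/a
  mass loss = 1.269 μm/a × 7.14 g/cm³ = 9.064 g·m⁻²·a⁻¹
Ordering by g·m⁻²·a⁻¹: copper (15.2) > zinc (9.06)

zinc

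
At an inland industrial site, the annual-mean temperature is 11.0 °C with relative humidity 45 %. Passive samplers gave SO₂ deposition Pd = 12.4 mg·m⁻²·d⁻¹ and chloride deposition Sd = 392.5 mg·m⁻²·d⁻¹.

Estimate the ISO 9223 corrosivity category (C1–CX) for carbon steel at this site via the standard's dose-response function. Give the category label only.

carbon steel: T>10 °C ⇒ hinge -0.054·(11.0−10) = -0.0540
  Pd branch = 1.77·Pd^0.52·e^(0.02·RH+f) = 15.27 μm/a
  Cl⁻ term: 0.102·392.5^0.62·exp(0.033·45+0.04·11.0) = 28.37
  sum: 15.27 + 28.37 → r_corr = 43.64 μm/a
ISO 9223 Table 2 (carbon steel): 25 < 43.6 ≤ 50 μm/a ⇒ C3

C3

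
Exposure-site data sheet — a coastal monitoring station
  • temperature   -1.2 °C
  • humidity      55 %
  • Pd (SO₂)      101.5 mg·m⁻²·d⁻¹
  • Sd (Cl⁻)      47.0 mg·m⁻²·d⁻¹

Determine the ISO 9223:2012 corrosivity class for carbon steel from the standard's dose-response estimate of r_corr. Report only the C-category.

C2

carbon steel: f(T) = +0.150·(T−10) [T≤10 °C] = -1.6800
  Pd branch = 1.77·Pd^0.52·e^(0.02·RH+f) = 10.95 μm/a
  Cl⁻ term: 0.102·47.0^0.62·exp(0.033·55+0.04·-1.2) = 6.497
  sum: 10.95 + 6.497 → r_corr = 17.45 μm/a
ISO 9223 Table 2 (carbon steel): 1.3 < 17.4 ≤ 25 μm/a ⇒ C2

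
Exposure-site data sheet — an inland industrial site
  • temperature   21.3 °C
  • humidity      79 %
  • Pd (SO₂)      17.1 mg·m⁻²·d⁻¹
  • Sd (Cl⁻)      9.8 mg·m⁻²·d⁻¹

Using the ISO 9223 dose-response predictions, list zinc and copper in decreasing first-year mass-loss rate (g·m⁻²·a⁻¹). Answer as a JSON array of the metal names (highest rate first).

["copper", "zinc"]

zinc: T>10 °C ⇒ hinge -0.071·(21.3−10) = -0.8023
  Pd branch = 0.0129·Pd^0.44·e^(0.046·RH+f) = 0.7637 μm/a
  Cl⁻ term: 0.0175·9.8^0.57·exp(0.008·79+0.085·21.3) = 0.7393
  sum: 0.7637 + 0.7393 → r_corr = 1.503 μm/a
  mass loss = 1.503 μm/a × 7.14 g/cm³ = 10.73 g·m⁻²·a⁻¹
copper: f(T) = -0.080·(T−10) [T>10 °C] = -0.9040
  SO₂ term: 0.0053·17.1^0.26·exp(0.059·79-0.9040) = 0.4748
  Cl⁻ term: 0.01025·9.8^0.27·exp(0.036·79+0.049·21.3) = 0.9263
  sum: 0.4748 + 0.9263 → r_corr = 1.401 μm/a
  mass loss = 1.401 μm/a × 8.96 g/cm³ = 12.55 g·m⁻²·a⁻¹
Ordering by g·m⁻²·a⁻¹: copper (12.6) > zinc (10.7)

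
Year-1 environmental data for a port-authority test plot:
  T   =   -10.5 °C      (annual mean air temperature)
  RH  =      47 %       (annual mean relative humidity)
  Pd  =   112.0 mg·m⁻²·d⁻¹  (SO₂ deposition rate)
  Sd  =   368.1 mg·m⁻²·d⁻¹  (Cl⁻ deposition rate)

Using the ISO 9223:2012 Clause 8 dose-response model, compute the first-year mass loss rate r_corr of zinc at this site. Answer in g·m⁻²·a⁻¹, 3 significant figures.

r_corr = 5.09 g·m⁻²·a⁻¹

zinc: temperature factor f = +0.038·(-20.5) = -0.7790
  sulphur-dioxide contribution → 0.4101 μm/a
  chloride contribution → 0.3029 μm/a
  total first-year rate 0.713 μm/a
Convert to mass loss: 0.713 μm/a × 7.14 g/cm³ = 5.091 g·m⁻²·a⁻¹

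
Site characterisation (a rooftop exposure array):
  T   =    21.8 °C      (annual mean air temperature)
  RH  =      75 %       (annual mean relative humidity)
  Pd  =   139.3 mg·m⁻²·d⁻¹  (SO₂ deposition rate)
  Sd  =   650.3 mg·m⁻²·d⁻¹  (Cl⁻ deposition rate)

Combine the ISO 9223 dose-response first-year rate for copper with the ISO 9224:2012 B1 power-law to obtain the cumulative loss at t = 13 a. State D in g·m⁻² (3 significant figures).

D(13) = 157 g·m⁻²

copper: f(T) = -0.080·(T−10) [T>10 °C] = -0.9440
  Pd branch = 0.0053·Pd^0.26·e^(0.059·RH+f) = 0.6216 μm/a
  Cl⁻ term: 0.01025·650.3^0.27·exp(0.036·75+0.049·21.8) = 2.551
  sum: 0.6216 + 2.551 → r_corr = 3.173 μm/a
Long-term exponent b (ISO 9224 Table 2, B1) = 0.667
  D(13) = 3.173 × 13^0.667 = 3.173 × 5.534 = 17.56 μm
  Mass loss = 17.56 μm × 8.96 g/cm³ = 157.3 g·m⁻²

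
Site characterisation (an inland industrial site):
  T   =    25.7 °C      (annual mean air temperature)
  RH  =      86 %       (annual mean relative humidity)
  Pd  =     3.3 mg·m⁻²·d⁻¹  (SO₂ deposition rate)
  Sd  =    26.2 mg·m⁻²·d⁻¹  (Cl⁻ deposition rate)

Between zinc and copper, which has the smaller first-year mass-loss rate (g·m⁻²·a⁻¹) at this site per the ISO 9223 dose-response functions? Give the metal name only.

zinc: temperature factor f = -0.071·(15.7) = -1.1147
  sulphur-dioxide contribution → 0.3738 μm/a
  chloride contribution → 1.991 μm/a
  total first-year rate 2.364 μm/a
  mass loss = 2.364 μm/a × 7.14 g/cm³ = 16.88 g·m⁻²·a⁻¹
copper: T>10 °C ⇒ hinge -0.080·(25.7−10) = -1.2560
  sulphur-dioxide contribution → 0.329 μm/a
  chloride contribution → 1.928 μm/a
  ⇒ r_corr(copper) = 2.257 μm/a
  mass loss = 2.257 μm/a × 8.96 g/cm³ = 20.22 g·m⁻²·a⁻¹
Ordering by g·m⁻²·a⁻¹: copper (20.2) > zinc (16.9)

zinc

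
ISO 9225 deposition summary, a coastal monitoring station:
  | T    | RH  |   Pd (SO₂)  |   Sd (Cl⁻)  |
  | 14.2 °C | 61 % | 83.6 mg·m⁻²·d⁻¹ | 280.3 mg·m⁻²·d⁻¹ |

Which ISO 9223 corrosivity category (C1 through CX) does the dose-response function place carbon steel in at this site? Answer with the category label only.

C5

carbon steel: T>10 °C ⇒ hinge -0.054·(14.2−10) = -0.2268
  SO₂ term: 1.77·83.6^0.52·exp(0.02·61-0.2268) = 47.74
  Sd branch = 0.102·Sd^0.62·e^(0.033·RH+0.04·T) = 44.37 μm/a
  sum: 47.74 + 44.37 → r_corr = 92.1 μm/a
Category bounds: 80…200 μm/a bracket r_corr ⇒ C5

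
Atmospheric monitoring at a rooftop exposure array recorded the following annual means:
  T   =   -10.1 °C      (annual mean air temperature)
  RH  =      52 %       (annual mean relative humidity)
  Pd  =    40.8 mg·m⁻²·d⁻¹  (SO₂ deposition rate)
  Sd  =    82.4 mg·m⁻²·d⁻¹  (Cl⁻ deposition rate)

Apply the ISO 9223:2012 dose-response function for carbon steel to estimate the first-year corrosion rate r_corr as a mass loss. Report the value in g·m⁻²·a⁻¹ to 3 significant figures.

r_corr = 59.1 g·m⁻²·a⁻¹

carbon steel: T≤10 °C ⇒ hinge +0.150·(-10.1−10) = -3.0150
  sulphur-dioxide contribution → 1.69 μm/a
  chloride contribution → 5.838 μm/a
  total first-year rate 7.528 μm/a
Convert to mass loss: 7.528 μm/a × 7.85 g/cm³ = 59.09 g·m⁻²·a⁻¹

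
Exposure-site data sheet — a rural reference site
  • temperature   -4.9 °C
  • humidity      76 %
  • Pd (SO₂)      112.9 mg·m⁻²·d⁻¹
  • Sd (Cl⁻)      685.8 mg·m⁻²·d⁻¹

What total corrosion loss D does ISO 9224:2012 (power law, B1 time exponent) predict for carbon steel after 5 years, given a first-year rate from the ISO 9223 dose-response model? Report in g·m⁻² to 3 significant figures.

carbon steel: temperature factor f = +0.150·(-14.9) = -2.2350
  SO₂ term: 1.77·112.9^0.52·exp(0.02·76-2.2350) = 10.11
  Sd branch = 0.102·Sd^0.62·e^(0.033·RH+0.04·T) = 59.04 μm/a
  r_corr = 10.11 + 59.04 = 69.15 μm/a
Long-term exponent b (ISO 9224 Table 2, B1) = 0.523
  D(5) = 69.15 × 5^0.523 = 69.15 × 2.32 = 160.5 μm
  Mass loss = 160.5 μm × 7.85 g/cm³ = 1260 g·m⁻²

D(5) = 1.26e+03 g·m⁻²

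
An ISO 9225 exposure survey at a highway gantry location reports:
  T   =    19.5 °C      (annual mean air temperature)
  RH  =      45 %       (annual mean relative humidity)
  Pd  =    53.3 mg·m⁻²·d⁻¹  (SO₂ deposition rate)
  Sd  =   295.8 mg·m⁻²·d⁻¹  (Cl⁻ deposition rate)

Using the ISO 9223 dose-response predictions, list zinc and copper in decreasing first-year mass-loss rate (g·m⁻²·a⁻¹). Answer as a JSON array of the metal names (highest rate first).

zinc: T>10 °C ⇒ hinge -0.071·(19.5−10) = -0.6745
  sulphur-dioxide contribution → 0.2995 μm/a
  chloride contribution → 3.371 μm/a
  total first-year rate 3.67 μm/a
  mass loss = 3.67 μm/a × 7.14 g/cm³ = 26.2 g·m⁻²·a⁻¹
copper: f(T) = -0.080·(T−10) [T>10 °C] = -0.7600
  sulphur-dioxide contribution → 0.09913 μm/a
  chloride contribution → 0.6258 μm/a
  total first-year rate 0.7249 μm/a
  mass loss = 0.7249 μm/a × 8.96 g/cm³ = 6.495 g·m⁻²·a⁻¹
Ordering by g·m⁻²·a⁻¹: zinc (26.2) > copper (6.5)

["zinc", "copper"]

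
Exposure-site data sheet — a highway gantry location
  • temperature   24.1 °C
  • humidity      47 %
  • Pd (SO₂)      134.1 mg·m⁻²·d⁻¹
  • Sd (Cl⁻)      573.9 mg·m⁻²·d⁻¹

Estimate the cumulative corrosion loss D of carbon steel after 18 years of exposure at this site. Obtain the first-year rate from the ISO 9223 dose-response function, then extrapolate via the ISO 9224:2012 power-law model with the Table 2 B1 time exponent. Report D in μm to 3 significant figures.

carbon steel: temperature factor f = -0.054·(14.1) = -0.7614
  sulphur-dioxide contribution → 27.03 μm/a
  chloride contribution → 64.76 μm/a
  ⇒ r_corr(carbon steel) = 91.79 μm/a
ISO 9224: D(t) = r_corr · t^b with b = 0.523 (carbon steel, B1)
  D(18) = 91.79 × 18^0.523 = 91.79 × 4.534 = 416.2 μm

D(18) = 416 μm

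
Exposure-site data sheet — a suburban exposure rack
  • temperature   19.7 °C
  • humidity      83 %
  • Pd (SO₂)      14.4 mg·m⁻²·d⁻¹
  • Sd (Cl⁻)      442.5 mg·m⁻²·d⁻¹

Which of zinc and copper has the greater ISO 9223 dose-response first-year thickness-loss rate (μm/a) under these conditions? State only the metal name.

zinc

zinc: temperature factor f = -0.071·(9.7) = -0.6887
  sulphur-dioxide contribution → 0.9535 μm/a
  chloride contribution → 5.845 μm/a
  total first-year rate 6.799 μm/a
copper: f(T) = -0.080·(T−10) [T>10 °C] = -0.7760
  sulphur-dioxide contribution → 0.6534 μm/a
  chloride contribution → 2.767 μm/a
  total first-year rate 3.42 μm/a
Ordering by μm/a: zinc (6.8) > copper (3.42)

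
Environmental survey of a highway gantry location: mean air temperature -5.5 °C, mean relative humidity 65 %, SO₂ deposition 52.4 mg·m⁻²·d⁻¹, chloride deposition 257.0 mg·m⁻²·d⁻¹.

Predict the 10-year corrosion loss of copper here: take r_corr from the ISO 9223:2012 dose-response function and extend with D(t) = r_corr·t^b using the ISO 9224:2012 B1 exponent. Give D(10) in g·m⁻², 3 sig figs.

D(10) = 19.2 g·m⁻²

copper: T≤10 °C ⇒ hinge +0.126·(-5.5−10) = -1.9530
  sulphur-dioxide contribution → 0.09742 μm/a
  chloride contribution → 0.3636 μm/a
  ⇒ r_corr(copper) = 0.461 μm/a
Long-term exponent b (ISO 9224 Table 2, B1) = 0.667
  D(10) = 0.461 × 10^0.667 = 0.461 × 4.645 = 2.141 μm
  Mass loss = 2.141 μm × 8.96 g/cm³ = 19.19 g·m⁻²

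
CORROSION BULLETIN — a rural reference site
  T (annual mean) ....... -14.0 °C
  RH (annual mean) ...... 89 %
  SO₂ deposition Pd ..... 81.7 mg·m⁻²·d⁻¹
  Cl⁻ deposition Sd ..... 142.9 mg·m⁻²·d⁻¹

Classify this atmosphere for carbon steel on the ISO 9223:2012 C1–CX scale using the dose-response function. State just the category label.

C3

carbon steel: T≤10 °C ⇒ hinge +0.150·(-14.0−10) = -3.6000
  sulphur-dioxide contribution → 2.831 μm/a
  chloride contribution → 23.83 μm/a
  total first-year rate 26.66 μm/a
Category bounds: 25…50 μm/a bracket r_corr ⇒ C3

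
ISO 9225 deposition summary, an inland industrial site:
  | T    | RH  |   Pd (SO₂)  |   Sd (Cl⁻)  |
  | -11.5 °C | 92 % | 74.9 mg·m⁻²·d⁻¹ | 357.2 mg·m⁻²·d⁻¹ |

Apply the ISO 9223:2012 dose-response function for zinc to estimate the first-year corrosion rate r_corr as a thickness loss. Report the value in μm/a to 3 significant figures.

zinc: T≤10 °C ⇒ hinge +0.038·(-11.5−10) = -0.8170
  Pd branch = 0.0129·Pd^0.44·e^(0.046·RH+f) = 2.621 μm/a
  Cl⁻ term: 0.0175·357.2^0.57·exp(0.008·92+0.085·-11.5) = 0.392
  sum: 2.621 + 0.392 → r_corr = 3.013 μm/a

r_corr = 3.01 μm/a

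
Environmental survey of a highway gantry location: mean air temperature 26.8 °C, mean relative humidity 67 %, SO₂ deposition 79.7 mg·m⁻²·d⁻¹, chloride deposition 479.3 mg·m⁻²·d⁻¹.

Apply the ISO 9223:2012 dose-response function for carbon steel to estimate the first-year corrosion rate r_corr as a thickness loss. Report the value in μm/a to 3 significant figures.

r_corr = 151 μm/a

carbon steel: f(T) = -0.054·(T−10) [T>10 °C] = -0.9072
  Pd branch = 1.77·Pd^0.52·e^(0.02·RH+f) = 26.59 μm/a
  Cl⁻ term: 0.102·479.3^0.62·exp(0.033·67+0.04·26.8) = 124.8
  sum: 26.59 + 124.8 → r_corr = 151.4 μm/a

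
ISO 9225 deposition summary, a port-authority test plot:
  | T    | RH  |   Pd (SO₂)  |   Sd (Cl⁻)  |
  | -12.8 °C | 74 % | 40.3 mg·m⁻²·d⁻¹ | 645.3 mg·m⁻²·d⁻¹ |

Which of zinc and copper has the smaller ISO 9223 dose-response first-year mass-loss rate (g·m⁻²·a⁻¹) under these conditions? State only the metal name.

zinc: temperature factor f = +0.038·(-22.8) = -0.8664
  Pd branch = 0.0129·Pd^0.44·e^(0.046·RH+f) = 0.8298 μm/a
  Cl⁻ term: 0.0175·645.3^0.57·exp(0.008·74+0.085·-12.8) = 0.4258
  sum: 0.8298 + 0.4258 → r_corr = 1.256 μm/a
  mass loss = 1.256 μm/a × 7.14 g/cm³ = 8.965 g·m⁻²·a⁻¹
copper: temperature factor f = +0.126·(-22.8) = -2.8728
  Pd branch = 0.0053·Pd^0.26·e^(0.059·RH+f) = 0.06168 μm/a
  Sd branch = 0.01025·Sd^0.27·e^(0.036·RH+0.049·T) = 0.4507 μm/a
  sum: 0.06168 + 0.4507 → r_corr = 0.5124 μm/a
  mass loss = 0.5124 μm/a × 8.96 g/cm³ = 4.591 g·m⁻²·a⁻¹
Ordering by g·m⁻²·a⁻¹: zinc (8.97) > copper (4.59)

copper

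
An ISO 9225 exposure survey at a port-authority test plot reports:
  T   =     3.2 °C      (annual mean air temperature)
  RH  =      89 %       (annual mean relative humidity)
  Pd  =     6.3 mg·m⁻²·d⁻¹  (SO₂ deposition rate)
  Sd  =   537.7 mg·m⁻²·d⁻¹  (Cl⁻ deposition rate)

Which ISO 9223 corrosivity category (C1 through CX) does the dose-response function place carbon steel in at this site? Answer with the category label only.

C5

carbon steel: f(T) = +0.150·(T−10) [T≤10 °C] = -1.0200
  SO₂ term: 1.77·6.3^0.52·exp(0.02·89-1.0200) = 9.856
  Sd branch = 0.102·Sd^0.62·e^(0.033·RH+0.04·T) = 107.8 μm/a
  r_corr = 9.856 + 107.8 = 117.7 μm/a
118 μm/a falls in (80, 200] for carbon steel → category C5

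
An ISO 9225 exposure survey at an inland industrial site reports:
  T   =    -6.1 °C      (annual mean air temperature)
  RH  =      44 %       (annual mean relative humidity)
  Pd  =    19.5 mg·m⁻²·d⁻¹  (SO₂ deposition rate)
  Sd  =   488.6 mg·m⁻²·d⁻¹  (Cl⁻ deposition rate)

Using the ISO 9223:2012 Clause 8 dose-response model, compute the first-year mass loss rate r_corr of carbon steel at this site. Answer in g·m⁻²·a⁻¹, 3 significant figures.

r_corr = 139 g·m⁻²·a⁻¹

carbon steel: f(T) = +0.150·(T−10) [T≤10 °C] = -2.4150
  Pd branch = 1.77·Pd^0.52·e^(0.02·RH+f) = 1.787 μm/a
  Cl⁻ term: 0.102·488.6^0.62·exp(0.033·44+0.04·-6.1) = 15.86
  r_corr = 1.787 + 15.86 = 17.65 μm/a
Convert to mass loss: 17.65 μm/a × 7.85 g/cm³ = 138.6 g·m⁻²·a⁻¹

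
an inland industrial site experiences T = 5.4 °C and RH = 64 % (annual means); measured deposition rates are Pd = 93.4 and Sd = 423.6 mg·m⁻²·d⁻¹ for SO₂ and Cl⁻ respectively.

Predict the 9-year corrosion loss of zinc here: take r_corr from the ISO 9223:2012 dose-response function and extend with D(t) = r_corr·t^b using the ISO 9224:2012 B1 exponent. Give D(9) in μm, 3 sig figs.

D(9) = 17.7 μm

zinc: temperature factor f = +0.038·(-4.6) = -0.1748
  Pd branch = 0.0129·Pd^0.44·e^(0.046·RH+f) = 1.514 μm/a
  Sd branch = 0.0175·Sd^0.57·e^(0.008·RH+0.085·T) = 1.452 μm/a
  r_corr = 1.514 + 1.452 = 2.967 μm/a
Power-law: D(9) = r_corr · 9^0.813
  D(9) = 2.967 × 9^0.813 = 2.967 × 5.968 = 17.7 μm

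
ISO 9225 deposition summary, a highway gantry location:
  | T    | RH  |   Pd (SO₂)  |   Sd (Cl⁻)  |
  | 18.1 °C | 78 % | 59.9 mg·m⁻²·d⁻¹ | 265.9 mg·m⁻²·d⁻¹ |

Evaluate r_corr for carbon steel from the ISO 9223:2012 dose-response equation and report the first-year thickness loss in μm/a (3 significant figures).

carbon steel: f(T) = -0.054·(T−10) [T>10 °C] = -0.4374
  SO₂ term: 1.77·59.9^0.52·exp(0.02·78-0.4374) = 45.69
  Cl⁻ term: 0.102·265.9^0.62·exp(0.033·78+0.04·18.1) = 87.95
  r_corr = 45.69 + 87.95 = 133.6 μm/a

r_corr = 134 μm/a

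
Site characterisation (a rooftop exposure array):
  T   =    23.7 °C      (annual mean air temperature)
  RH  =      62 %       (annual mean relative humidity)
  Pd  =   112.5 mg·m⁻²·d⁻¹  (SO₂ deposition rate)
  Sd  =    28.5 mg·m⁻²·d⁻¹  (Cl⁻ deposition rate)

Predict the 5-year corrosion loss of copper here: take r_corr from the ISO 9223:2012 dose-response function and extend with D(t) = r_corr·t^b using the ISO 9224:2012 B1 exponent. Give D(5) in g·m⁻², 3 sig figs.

D(5) = 25.9 g·m⁻²

copper: T>10 °C ⇒ hinge -0.080·(23.7−10) = -1.0960
  Pd branch = 0.0053·Pd^0.26·e^(0.059·RH+f) = 0.2346 μm/a
  Cl⁻ term: 0.01025·28.5^0.27·exp(0.036·62+0.049·23.7) = 0.7537
  r_corr = 0.2346 + 0.7537 = 0.9883 μm/a
ISO 9224: D(t) = r_corr · t^b with b = 0.667 (copper, B1)
  D(5) = 0.9883 × 5^0.667 = 0.9883 × 2.926 = 2.891 μm
  Mass loss = 2.891 μm × 8.96 g/cm³ = 25.91 g·m⁻²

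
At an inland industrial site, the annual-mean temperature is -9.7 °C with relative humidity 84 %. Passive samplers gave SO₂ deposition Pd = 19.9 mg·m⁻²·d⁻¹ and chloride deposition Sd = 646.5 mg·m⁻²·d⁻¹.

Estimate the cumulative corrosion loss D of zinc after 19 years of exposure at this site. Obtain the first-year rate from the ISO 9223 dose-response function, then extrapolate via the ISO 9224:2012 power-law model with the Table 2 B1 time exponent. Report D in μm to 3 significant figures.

zinc: temperature factor f = +0.038·(-19.7) = -0.7486
  Pd branch = 0.0129·Pd^0.44·e^(0.046·RH+f) = 1.084 μm/a
  Cl⁻ term: 0.0175·646.5^0.57·exp(0.008·84+0.085·-9.7) = 0.6009
  r_corr = 1.084 + 0.6009 = 1.685 μm/a
ISO 9224: D(t) = r_corr · t^b with b = 0.813 (zinc, B1)
  D(19) = 1.685 × 19^0.813 = 1.685 × 10.96 = 18.46 μm

D(19) = 18.5 μm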